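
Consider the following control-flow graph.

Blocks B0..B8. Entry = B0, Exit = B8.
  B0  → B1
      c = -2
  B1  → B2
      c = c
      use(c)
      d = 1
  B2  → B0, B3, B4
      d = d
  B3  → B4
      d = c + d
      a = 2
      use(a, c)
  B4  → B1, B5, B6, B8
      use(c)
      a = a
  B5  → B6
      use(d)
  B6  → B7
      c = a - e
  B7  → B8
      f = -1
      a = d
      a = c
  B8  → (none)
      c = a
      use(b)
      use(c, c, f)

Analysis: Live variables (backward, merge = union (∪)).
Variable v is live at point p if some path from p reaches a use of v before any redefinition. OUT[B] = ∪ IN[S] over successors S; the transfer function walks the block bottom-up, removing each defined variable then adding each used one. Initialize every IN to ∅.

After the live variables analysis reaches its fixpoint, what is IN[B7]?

Per-block solution:
  B0: | IN={a, b, e, f} | OUT={a, b, c, e, f}
  B1: | IN={a, b, c, e, f} | OUT={a, b, c, d, e, f}
  B2: | IN={a, b, c, d, e, f} | OUT={a, b, c, d, e, f}
  B3: | IN={b, c, d, e, f} | OUT={a, b, c, d, e, f}
  B4: | IN={a, b, c, d, e, f} | OUT={a, b, c, d, e, f}
  B5: | IN={a, b, d, e} | OUT={a, b, d, e}
  B6: | IN={a, b, d, e} | OUT={b, c, d}
  B7: | IN={b, c, d} | OUT={a, b, f}
  B8: | IN={a, b, f} | OUT={}

Merge at B7: OUT[B7] = IN[B8] = {a, b, f}
Applying B7's transfer function to that OUT value gives IN[B7] (row B7 above).

Answer: {b, c, d}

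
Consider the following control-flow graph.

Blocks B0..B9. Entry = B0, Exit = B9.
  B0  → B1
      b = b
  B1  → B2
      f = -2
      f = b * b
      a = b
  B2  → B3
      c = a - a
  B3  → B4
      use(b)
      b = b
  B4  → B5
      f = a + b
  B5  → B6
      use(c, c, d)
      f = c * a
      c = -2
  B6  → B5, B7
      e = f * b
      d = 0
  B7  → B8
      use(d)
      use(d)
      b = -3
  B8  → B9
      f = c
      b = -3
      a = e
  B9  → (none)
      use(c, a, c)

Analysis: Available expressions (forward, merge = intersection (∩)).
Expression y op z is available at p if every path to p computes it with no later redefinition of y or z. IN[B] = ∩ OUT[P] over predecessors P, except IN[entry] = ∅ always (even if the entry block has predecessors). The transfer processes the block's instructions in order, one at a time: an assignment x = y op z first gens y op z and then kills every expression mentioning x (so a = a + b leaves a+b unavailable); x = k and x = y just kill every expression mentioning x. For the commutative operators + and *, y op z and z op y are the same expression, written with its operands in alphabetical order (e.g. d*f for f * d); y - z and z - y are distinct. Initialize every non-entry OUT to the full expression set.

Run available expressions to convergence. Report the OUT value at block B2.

Answer: {a-a, b*b}

Derivation:
Per-block solution:
  B0:   IN={}   OUT={}
  B1:   IN={}   OUT={b*b}
  B2:   IN={b*b}   OUT={a-a, b*b}
  B3:   IN={a-a, b*b}   OUT={a-a}
  B4:   IN={a-a}   OUT={a+b, a-a}
  B5:   IN={a+b, a-a}   OUT={a+b, a-a}
  B6:   IN={a+b, a-a}   OUT={a+b, a-a, b*f}
  B7:   IN={a+b, a-a, b*f}   OUT={a-a}
  B8:   IN={a-a}   OUT={}
  B9:   IN={}   OUT={}

Merge at B2: IN[B2] = OUT[B1] = {b*b}
Applying B2's transfer function to that IN value gives OUT[B2] (row B2 above).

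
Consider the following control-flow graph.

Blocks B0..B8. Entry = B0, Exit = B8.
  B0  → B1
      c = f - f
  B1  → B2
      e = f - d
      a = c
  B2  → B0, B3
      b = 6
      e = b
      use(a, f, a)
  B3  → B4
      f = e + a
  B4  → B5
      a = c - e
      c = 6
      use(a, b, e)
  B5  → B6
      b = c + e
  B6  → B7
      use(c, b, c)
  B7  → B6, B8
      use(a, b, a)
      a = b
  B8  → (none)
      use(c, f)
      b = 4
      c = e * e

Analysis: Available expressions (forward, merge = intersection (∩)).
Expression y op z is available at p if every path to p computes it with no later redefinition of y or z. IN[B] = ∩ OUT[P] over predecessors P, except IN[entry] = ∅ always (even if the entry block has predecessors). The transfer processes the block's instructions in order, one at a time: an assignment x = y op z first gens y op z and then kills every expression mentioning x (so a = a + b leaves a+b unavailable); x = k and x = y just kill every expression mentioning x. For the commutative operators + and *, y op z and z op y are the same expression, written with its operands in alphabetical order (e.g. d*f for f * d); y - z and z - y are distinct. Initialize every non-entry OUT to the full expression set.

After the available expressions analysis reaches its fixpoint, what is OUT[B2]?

Answer: {f-d, f-f}

Trace:
Fixpoint table:
  B0:  IN={}  OUT={f-f}
  B1:  IN={f-f}  OUT={f-d, f-f}
  B2:  IN={f-d, f-f}  OUT={f-d, f-f}
  B3:  IN={f-d, f-f}  OUT={a+e}
  B4:  IN={a+e}  OUT={}
  B5:  IN={}  OUT={c+e}
  B6:  IN={c+e}  OUT={c+e}
  B7:  IN={c+e}  OUT={c+e}
  B8:  IN={c+e}  OUT={e*e}

Merge at B2: IN[B2] = OUT[B1] = {f-d, f-f}
Applying B2's transfer function to that IN value gives OUT[B2] (row B2 above).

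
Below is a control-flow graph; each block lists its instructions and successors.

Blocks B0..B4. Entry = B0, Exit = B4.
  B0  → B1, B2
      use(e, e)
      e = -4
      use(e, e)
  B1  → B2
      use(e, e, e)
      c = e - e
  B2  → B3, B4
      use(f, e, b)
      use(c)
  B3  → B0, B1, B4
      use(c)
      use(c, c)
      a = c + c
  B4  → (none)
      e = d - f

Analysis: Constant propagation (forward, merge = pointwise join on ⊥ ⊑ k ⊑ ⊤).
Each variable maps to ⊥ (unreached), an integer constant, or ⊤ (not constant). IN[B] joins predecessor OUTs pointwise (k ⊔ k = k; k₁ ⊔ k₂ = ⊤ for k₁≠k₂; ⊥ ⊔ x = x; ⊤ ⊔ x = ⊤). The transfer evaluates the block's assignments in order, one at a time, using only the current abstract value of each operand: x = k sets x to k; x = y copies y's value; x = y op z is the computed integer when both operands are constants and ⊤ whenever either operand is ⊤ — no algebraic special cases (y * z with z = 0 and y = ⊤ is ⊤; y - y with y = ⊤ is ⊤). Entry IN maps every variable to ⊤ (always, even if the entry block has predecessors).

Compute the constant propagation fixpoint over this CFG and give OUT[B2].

Per-block solution:
  B0: | IN=(all ⊤) | OUT={e:-4; rest ⊤}
  B1: | IN={e:-4; rest ⊤} | OUT={c:0, e:-4; rest ⊤}
  B2: | IN={e:-4; rest ⊤} | OUT={e:-4; rest ⊤}
  B3: | IN={e:-4; rest ⊤} | OUT={e:-4; rest ⊤}
  B4: | IN={e:-4; rest ⊤} | OUT=(all ⊤)

Merge at B2: IN[B2] = OUT[B0] ⊔ OUT[B1] = {a: ⊤, b: ⊤, c: ⊤, d: ⊤, e: -4, f: ⊤}
Applying B2's transfer function to that IN value gives OUT[B2] (row B2 above).

Answer: {a: ⊤, b: ⊤, c: ⊤, d: ⊤, e: -4, f: ⊤}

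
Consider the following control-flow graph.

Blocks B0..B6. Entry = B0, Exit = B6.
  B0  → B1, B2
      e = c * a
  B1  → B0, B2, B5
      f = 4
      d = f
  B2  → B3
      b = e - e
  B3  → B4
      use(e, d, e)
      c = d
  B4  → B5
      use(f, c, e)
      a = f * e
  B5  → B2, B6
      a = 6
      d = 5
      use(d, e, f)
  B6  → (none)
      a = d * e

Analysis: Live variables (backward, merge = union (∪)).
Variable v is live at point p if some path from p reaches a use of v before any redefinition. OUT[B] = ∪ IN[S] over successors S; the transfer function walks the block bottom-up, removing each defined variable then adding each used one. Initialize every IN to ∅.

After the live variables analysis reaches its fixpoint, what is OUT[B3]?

Answer: {c, e, f}

Derivation:
Fixpoint table:
  B0:  IN={a, c, d, f}  OUT={a, c, d, e, f}
  B1:  IN={a, c, e}  OUT={a, c, d, e, f}
  B2:  IN={d, e, f}  OUT={d, e, f}
  B3:  IN={d, e, f}  OUT={c, e, f}
  B4:  IN={c, e, f}  OUT={e, f}
  B5:  IN={e, f}  OUT={d, e, f}
  B6:  IN={d, e}  OUT={}

Merge at B3: OUT[B3] = IN[B4] = {c, e, f}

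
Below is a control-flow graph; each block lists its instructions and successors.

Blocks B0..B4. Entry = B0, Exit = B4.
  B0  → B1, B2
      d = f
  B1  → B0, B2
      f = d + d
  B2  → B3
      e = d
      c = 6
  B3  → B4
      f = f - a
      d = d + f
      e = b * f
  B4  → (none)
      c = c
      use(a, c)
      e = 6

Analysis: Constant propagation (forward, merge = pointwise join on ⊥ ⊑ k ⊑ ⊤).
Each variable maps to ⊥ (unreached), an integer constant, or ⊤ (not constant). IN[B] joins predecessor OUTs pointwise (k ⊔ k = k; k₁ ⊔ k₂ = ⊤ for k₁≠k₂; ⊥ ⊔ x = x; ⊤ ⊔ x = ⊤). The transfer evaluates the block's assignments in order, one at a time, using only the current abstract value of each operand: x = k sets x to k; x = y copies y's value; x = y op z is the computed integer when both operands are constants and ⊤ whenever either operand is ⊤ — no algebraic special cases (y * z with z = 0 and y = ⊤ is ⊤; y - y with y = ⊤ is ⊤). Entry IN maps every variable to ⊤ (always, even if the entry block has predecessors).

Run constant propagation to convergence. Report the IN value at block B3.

Answer: {a: ⊤, b: ⊤, c: 6, d: ⊤, e: ⊤, f: ⊤}

Derivation:
Converged values:
  B0:  IN=(all ⊤)  OUT=(all ⊤)
  B1:  IN=(all ⊤)  OUT=(all ⊤)
  B2:  IN=(all ⊤)  OUT={c:6; rest ⊤}
  B3:  IN={c:6; rest ⊤}  OUT={c:6; rest ⊤}
  B4:  IN={c:6; rest ⊤}  OUT={c:6, e:6; rest ⊤}

Merge at B3: IN[B3] = OUT[B2] = {a: ⊤, b: ⊤, c: 6, d: ⊤, e: ⊤, f: ⊤}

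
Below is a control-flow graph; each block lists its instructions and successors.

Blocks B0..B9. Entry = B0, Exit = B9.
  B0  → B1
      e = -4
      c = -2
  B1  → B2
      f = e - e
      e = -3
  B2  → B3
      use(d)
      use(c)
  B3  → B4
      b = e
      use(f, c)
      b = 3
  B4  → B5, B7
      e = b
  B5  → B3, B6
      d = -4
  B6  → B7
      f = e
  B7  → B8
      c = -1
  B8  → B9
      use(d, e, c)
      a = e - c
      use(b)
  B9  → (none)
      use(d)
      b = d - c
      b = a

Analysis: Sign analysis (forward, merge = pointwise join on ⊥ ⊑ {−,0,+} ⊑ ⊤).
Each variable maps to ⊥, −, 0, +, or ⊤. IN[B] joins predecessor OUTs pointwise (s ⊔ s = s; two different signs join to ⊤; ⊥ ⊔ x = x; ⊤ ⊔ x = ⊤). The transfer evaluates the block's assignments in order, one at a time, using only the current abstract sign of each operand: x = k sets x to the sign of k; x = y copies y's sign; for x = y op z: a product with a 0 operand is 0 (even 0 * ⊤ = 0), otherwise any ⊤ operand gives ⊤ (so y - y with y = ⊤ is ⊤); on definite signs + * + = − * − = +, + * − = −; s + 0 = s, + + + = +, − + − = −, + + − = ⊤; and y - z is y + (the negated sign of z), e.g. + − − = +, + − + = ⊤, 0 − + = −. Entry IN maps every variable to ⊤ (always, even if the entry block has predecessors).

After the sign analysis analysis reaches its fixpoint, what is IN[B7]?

Fixpoint table:
  B0:   IN=(all ⊤)   OUT={c:-, e:-; rest ⊤}
  B1:   IN={c:-, e:-; rest ⊤}   OUT={c:-, e:-; rest ⊤}
  B2:   IN={c:-, e:-; rest ⊤}   OUT={c:-, e:-; rest ⊤}
  B3:   IN={c:-; rest ⊤}   OUT={b:+, c:-; rest ⊤}
  B4:   IN={b:+, c:-; rest ⊤}   OUT={b:+, c:-, e:+; rest ⊤}
  B5:   IN={b:+, c:-, e:+; rest ⊤}   OUT={b:+, c:-, d:-, e:+; rest ⊤}
  B6:   IN={b:+, c:-, d:-, e:+; rest ⊤}   OUT={b:+, c:-, d:-, e:+, f:+; rest ⊤}
  B7:   IN={b:+, c:-, e:+; rest ⊤}   OUT={b:+, c:-, e:+; rest ⊤}
  B8:   IN={b:+, c:-, e:+; rest ⊤}   OUT={a:+, b:+, c:-, e:+; rest ⊤}
  B9:   IN={a:+, b:+, c:-, e:+; rest ⊤}   OUT={a:+, b:+, c:-, e:+; rest ⊤}

Merge at B7: IN[B7] = OUT[B4] ⊔ OUT[B6] = {a: ⊤, b: +, c: -, d: ⊤, e: +, f: ⊤}

Answer: {a: ⊤, b: +, c: -, d: ⊤, e: +, f: ⊤}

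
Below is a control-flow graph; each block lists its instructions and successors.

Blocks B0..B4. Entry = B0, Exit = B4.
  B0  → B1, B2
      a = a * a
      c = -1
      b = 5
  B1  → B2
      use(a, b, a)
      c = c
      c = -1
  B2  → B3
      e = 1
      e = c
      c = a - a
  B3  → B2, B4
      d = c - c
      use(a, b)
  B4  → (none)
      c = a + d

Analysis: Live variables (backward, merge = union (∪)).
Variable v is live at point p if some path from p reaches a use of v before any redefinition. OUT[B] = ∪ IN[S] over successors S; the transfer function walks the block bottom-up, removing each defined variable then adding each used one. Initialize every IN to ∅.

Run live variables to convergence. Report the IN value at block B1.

Answer: {a, b, c}

Working:
Converged values:
  B0:  IN={a}  OUT={a, b, c}
  B1:  IN={a, b, c}  OUT={a, b, c}
  B2:  IN={a, b, c}  OUT={a, b, c}
  B3:  IN={a, b, c}  OUT={a, b, c, d}
  B4:  IN={a, d}  OUT={}

Merge at B1: OUT[B1] = IN[B2] = {a, b, c}
Applying B1's transfer function to that OUT value gives IN[B1] (row B1 above).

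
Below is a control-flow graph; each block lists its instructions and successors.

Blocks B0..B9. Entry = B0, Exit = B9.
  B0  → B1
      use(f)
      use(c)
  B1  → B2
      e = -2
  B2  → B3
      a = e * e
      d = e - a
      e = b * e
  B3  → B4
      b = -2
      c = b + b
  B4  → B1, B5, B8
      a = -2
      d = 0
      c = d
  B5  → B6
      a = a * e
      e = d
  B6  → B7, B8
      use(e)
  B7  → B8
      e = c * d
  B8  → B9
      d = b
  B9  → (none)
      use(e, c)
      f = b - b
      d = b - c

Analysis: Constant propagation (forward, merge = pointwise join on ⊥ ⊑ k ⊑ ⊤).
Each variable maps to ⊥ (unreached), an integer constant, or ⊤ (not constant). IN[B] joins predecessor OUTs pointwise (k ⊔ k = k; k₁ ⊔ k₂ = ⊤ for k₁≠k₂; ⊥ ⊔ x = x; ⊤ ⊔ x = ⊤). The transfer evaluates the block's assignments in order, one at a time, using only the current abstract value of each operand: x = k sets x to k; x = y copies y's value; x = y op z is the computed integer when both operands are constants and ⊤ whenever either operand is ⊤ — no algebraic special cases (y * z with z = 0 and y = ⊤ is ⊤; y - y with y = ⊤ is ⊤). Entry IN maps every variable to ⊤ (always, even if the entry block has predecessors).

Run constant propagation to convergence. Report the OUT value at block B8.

Answer: {a: ⊤, b: -2, c: 0, d: -2, e: ⊤, f: ⊤}

Trace:
Per-block solution:
  B0:  IN=(all ⊤)  OUT=(all ⊤)
  B1:  IN=(all ⊤)  OUT={e:-2; rest ⊤}
  B2:  IN={e:-2; rest ⊤}  OUT={a:4, d:-6; rest ⊤}
  B3:  IN={a:4, d:-6; rest ⊤}  OUT={a:4, b:-2, c:-4, d:-6; rest ⊤}
  B4:  IN={a:4, b:-2, c:-4, d:-6; rest ⊤}  OUT={a:-2, b:-2, c:0, d:0; rest ⊤}
  B5:  IN={a:-2, b:-2, c:0, d:0; rest ⊤}  OUT={b:-2, c:0, d:0, e:0; rest ⊤}
  B6:  IN={b:-2, c:0, d:0, e:0; rest ⊤}  OUT={b:-2, c:0, d:0, e:0; rest ⊤}
  B7:  IN={b:-2, c:0, d:0, e:0; rest ⊤}  OUT={b:-2, c:0, d:0, e:0; rest ⊤}
  B8:  IN={b:-2, c:0, d:0; rest ⊤}  OUT={b:-2, c:0, d:-2; rest ⊤}
  B9:  IN={b:-2, c:0, d:-2; rest ⊤}  OUT={b:-2, c:0, d:-2, f:0; rest ⊤}

Merge at B8: IN[B8] = OUT[B4] ⊔ OUT[B6] ⊔ OUT[B7] = {a: ⊤, b: -2, c: 0, d: 0, e: ⊤, f: ⊤}
Applying B8's transfer function to that IN value gives OUT[B8] (row B8 above).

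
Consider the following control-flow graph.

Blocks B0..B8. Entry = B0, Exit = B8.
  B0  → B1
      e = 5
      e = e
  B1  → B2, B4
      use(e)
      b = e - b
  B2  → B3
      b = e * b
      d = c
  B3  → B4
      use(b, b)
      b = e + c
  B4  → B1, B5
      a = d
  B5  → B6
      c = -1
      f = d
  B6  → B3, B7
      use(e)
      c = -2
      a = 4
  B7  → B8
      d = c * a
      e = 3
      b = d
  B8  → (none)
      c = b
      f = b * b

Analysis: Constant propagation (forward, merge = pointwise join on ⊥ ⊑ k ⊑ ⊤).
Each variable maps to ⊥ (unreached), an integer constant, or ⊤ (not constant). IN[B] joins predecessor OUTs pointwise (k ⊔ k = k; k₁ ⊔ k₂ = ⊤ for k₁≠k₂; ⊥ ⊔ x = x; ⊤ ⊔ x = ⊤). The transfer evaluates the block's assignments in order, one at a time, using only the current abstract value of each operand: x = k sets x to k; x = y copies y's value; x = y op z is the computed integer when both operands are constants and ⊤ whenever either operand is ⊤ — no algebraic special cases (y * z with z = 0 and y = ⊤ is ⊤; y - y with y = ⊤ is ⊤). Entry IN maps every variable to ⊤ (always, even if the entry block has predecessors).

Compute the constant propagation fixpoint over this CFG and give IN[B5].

Answer: {a: ⊤, b: ⊤, c: ⊤, d: ⊤, e: 5, f: ⊤}

Working:
Converged values:
  B0: | IN=(all ⊤) | OUT={e:5; rest ⊤}
  B1: | IN={e:5; rest ⊤} | OUT={e:5; rest ⊤}
  B2: | IN={e:5; rest ⊤} | OUT={e:5; rest ⊤}
  B3: | IN={e:5; rest ⊤} | OUT={e:5; rest ⊤}
  B4: | IN={e:5; rest ⊤} | OUT={e:5; rest ⊤}
  B5: | IN={e:5; rest ⊤} | OUT={c:-1, e:5; rest ⊤}
  B6: | IN={c:-1, e:5; rest ⊤} | OUT={a:4, c:-2, e:5; rest ⊤}
  B7: | IN={a:4, c:-2, e:5; rest ⊤} | OUT={a:4, b:-8, c:-2, d:-8, e:3; rest ⊤}
  B8: | IN={a:4, b:-8, c:-2, d:-8, e:3; rest ⊤} | OUT={a:4, b:-8, c:-8, d:-8, e:3, f:64; rest ⊤}

Merge at B5: IN[B5] = OUT[B4] = {a: ⊤, b: ⊤, c: ⊤, d: ⊤, e: 5, f: ⊤}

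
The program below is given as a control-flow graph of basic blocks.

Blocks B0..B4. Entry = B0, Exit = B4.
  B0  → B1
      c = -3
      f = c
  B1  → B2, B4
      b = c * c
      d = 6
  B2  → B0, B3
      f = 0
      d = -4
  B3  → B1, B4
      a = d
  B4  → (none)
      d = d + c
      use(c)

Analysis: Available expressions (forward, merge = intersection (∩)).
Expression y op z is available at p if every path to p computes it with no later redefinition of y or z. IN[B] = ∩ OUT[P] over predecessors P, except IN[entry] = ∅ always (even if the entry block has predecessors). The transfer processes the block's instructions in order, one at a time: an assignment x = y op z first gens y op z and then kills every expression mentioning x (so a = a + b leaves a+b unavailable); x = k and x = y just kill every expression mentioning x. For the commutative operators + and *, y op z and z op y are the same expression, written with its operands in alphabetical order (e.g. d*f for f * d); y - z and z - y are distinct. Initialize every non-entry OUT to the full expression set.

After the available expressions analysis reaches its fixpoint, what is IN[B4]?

Answer: {c*c}

Derivation:
Fixpoint table:
  B0:  IN={}  OUT={}
  B1:  IN={}  OUT={c*c}
  B2:  IN={c*c}  OUT={c*c}
  B3:  IN={c*c}  OUT={c*c}
  B4:  IN={c*c}  OUT={c*c}

Merge at B4: IN[B4] = OUT[B1] ∩ OUT[B3] = {c*c}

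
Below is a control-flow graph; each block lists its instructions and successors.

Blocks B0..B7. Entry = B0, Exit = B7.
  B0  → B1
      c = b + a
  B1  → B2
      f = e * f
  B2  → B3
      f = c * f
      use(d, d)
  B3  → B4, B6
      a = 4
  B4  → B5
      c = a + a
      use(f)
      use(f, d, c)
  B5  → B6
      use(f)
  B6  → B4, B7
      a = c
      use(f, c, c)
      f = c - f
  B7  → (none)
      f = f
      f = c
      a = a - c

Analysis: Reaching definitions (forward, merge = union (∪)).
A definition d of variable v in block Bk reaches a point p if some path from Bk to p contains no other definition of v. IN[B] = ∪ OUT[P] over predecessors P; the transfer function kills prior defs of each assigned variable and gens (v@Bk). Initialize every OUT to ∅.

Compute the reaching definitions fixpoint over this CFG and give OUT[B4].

Answer: {a@B3, a@B6, c@B4, f@B2, f@B6}

Trace:
Converged values:
  B0:  IN={}  OUT={c@B0}
  B1:  IN={c@B0}  OUT={c@B0, f@B1}
  B2:  IN={c@B0, f@B1}  OUT={c@B0, f@B2}
  B3:  IN={c@B0, f@B2}  OUT={a@B3, c@B0, f@B2}
  B4:  IN={a@B3, a@B6, c@B0, c@B4, f@B2, f@B6}  OUT={a@B3, a@B6, c@B4, f@B2, f@B6}
  B5:  IN={a@B3, a@B6, c@B4, f@B2, f@B6}  OUT={a@B3, a@B6, c@B4, f@B2, f@B6}
  B6:  IN={a@B3, a@B6, c@B0, c@B4, f@B2, f@B6}  OUT={a@B6, c@B0, c@B4, f@B6}
  B7:  IN={a@B6, c@B0, c@B4, f@B6}  OUT={a@B7, c@B0, c@B4, f@B7}

Merge at B4: IN[B4] = OUT[B3] ⊔ OUT[B6] = {a@B3, a@B6, c@B0, c@B4, f@B2, f@B6}
Applying B4's transfer function to that IN value gives OUT[B4] (row B4 above).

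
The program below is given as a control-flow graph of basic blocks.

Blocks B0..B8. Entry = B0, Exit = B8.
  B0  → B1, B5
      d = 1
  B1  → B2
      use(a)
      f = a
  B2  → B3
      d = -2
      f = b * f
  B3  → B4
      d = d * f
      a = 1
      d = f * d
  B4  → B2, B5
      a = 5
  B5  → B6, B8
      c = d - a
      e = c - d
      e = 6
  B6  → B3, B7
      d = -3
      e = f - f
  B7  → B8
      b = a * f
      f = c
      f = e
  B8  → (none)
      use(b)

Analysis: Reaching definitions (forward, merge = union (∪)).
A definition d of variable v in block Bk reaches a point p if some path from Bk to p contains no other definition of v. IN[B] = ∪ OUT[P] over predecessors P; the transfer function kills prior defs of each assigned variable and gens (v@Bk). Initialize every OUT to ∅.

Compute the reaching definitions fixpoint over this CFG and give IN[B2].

Per-block solution:
  B0: | IN={} | OUT={d@B0}
  B1: | IN={d@B0} | OUT={d@B0, f@B1}
  B2: | IN={a@B4, c@B5, d@B0, d@B3, e@B6, f@B1, f@B2} | OUT={a@B4, c@B5, d@B2, e@B6, f@B2}
  B3: | IN={a@B4, c@B5, d@B2, d@B6, e@B6, f@B2} | OUT={a@B3, c@B5, d@B3, e@B6, f@B2}
  B4: | IN={a@B3, c@B5, d@B3, e@B6, f@B2} | OUT={a@B4, c@B5, d@B3, e@B6, f@B2}
  B5: | IN={a@B4, c@B5, d@B0, d@B3, e@B6, f@B2} | OUT={a@B4, c@B5, d@B0, d@B3, e@B5, f@B2}
  B6: | IN={a@B4, c@B5, d@B0, d@B3, e@B5, f@B2} | OUT={a@B4, c@B5, d@B6, e@B6, f@B2}
  B7: | IN={a@B4, c@B5, d@B6, e@B6, f@B2} | OUT={a@B4, b@B7, c@B5, d@B6, e@B6, f@B7}
  B8: | IN={a@B4, b@B7, c@B5, d@B0, d@B3, d@B6, e@B5, e@B6, f@B2, f@B7} | OUT={a@B4, b@B7, c@B5, d@B0, d@B3, d@B6, e@B5, e@B6, f@B2, f@B7}

Merge at B2: IN[B2] = OUT[B1] ⊔ OUT[B4] = {a@B4, c@B5, d@B0, d@B3, e@B6, f@B1, f@B2}

Answer: {a@B4, c@B5, d@B0, d@B3, e@B6, f@B1, f@B2}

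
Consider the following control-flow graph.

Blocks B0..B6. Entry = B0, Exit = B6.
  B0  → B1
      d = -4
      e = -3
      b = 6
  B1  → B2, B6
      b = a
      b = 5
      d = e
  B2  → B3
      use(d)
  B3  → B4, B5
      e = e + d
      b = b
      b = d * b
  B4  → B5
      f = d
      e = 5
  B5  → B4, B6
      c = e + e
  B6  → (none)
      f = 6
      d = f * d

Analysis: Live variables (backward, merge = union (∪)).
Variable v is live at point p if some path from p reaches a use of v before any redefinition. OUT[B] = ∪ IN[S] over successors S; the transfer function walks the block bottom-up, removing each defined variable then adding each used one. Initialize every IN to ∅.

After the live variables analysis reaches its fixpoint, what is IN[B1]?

Answer: {a, e}

Working:
Fixpoint table:
  B0:  IN={a}  OUT={a, e}
  B1:  IN={a, e}  OUT={b, d, e}
  B2:  IN={b, d, e}  OUT={b, d, e}
  B3:  IN={b, d, e}  OUT={d, e}
  B4:  IN={d}  OUT={d, e}
  B5:  IN={d, e}  OUT={d}
  B6:  IN={d}  OUT={}

Merge at B1: OUT[B1] = IN[B2] ⊔ IN[B6] = {b, d, e}
Applying B1's transfer function to that OUT value gives IN[B1] (row B1 above).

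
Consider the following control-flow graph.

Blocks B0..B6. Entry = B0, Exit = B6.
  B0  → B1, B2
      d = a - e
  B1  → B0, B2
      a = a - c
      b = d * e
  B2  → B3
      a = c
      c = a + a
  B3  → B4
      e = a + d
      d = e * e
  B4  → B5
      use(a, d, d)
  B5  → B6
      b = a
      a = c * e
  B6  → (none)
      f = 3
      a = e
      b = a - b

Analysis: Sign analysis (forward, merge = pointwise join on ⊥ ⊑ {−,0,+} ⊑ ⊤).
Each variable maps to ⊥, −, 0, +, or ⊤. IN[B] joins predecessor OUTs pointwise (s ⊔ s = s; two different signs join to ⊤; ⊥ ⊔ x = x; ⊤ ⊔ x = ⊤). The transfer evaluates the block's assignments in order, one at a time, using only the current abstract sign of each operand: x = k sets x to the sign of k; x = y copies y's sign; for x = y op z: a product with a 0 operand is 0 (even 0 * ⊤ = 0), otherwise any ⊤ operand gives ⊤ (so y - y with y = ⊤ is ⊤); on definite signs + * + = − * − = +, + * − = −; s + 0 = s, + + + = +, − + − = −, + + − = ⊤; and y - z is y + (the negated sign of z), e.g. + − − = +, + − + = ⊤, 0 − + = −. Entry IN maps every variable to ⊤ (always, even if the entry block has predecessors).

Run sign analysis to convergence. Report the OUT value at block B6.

Fixpoint table:
  B0:   IN=(all ⊤)   OUT=(all ⊤)
  B1:   IN=(all ⊤)   OUT=(all ⊤)
  B2:   IN=(all ⊤)   OUT=(all ⊤)
  B3:   IN=(all ⊤)   OUT=(all ⊤)
  B4:   IN=(all ⊤)   OUT=(all ⊤)
  B5:   IN=(all ⊤)   OUT=(all ⊤)
  B6:   IN=(all ⊤)   OUT={f:+; rest ⊤}

Merge at B6: IN[B6] = OUT[B5] = {a: ⊤, b: ⊤, c: ⊤, d: ⊤, e: ⊤, f: ⊤}
Applying B6's transfer function to that IN value gives OUT[B6] (row B6 above).

Answer: {a: ⊤, b: ⊤, c: ⊤, d: ⊤, e: ⊤, f: +}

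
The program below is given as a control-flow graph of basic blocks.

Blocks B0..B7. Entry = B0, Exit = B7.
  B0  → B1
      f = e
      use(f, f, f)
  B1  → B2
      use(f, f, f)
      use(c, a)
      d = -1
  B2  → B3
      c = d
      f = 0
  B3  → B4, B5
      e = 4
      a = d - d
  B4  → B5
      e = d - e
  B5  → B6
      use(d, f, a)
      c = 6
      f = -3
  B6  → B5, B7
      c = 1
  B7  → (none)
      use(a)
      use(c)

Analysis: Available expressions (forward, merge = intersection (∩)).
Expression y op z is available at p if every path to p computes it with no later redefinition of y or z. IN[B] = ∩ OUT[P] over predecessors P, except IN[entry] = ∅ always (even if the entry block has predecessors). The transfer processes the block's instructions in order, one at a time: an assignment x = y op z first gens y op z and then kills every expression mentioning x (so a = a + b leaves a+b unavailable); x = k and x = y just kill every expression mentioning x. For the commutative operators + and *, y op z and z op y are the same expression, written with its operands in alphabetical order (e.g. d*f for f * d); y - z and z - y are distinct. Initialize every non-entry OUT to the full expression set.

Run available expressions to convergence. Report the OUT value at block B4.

Answer: {d-d}

Derivation:
Converged values:
  B0:   IN={}   OUT={}
  B1:   IN={}   OUT={}
  B2:   IN={}   OUT={}
  B3:   IN={}   OUT={d-d}
  B4:   IN={d-d}   OUT={d-d}
  B5:   IN={d-d}   OUT={d-d}
  B6:   IN={d-d}   OUT={d-d}
  B7:   IN={d-d}   OUT={d-d}

Merge at B4: IN[B4] = OUT[B3] = {d-d}
Applying B4's transfer function to that IN value gives OUT[B4] (row B4 above).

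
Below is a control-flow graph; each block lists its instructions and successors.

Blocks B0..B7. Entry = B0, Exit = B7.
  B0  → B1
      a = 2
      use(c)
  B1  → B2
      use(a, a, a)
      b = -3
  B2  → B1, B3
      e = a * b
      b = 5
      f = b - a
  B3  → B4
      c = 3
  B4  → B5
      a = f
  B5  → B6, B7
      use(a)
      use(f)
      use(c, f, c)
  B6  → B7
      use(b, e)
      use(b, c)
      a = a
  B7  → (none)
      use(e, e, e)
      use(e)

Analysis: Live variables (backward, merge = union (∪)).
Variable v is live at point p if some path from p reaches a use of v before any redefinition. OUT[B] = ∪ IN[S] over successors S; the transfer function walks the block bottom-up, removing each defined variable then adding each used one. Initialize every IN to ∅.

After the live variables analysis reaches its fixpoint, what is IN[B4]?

Answer: {b, c, e, f}

Derivation:
Converged values:
  B0:   IN={c}   OUT={a}
  B1:   IN={a}   OUT={a, b}
  B2:   IN={a, b}   OUT={a, b, e, f}
  B3:   IN={b, e, f}   OUT={b, c, e, f}
  B4:   IN={b, c, e, f}   OUT={a, b, c, e, f}
  B5:   IN={a, b, c, e, f}   OUT={a, b, c, e}
  B6:   IN={a, b, c, e}   OUT={e}
  B7:   IN={e}   OUT={}

Merge at B4: OUT[B4] = IN[B5] = {a, b, c, e, f}
Applying B4's transfer function to that OUT value gives IN[B4] (row B4 above).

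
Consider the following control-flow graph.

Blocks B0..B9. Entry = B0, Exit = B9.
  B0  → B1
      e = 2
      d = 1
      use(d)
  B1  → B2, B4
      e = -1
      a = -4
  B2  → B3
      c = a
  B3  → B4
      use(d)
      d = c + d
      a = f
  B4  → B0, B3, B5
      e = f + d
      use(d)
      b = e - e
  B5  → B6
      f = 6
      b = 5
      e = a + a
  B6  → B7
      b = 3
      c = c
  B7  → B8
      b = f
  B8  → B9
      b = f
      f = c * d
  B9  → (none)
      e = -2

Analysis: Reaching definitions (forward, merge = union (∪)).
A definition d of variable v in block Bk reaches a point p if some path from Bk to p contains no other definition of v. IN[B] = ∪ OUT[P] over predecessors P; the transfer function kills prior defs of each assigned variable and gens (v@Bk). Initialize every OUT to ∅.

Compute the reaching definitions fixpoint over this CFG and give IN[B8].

Answer: {a@B1, a@B3, b@B7, c@B6, d@B0, d@B3, e@B5, f@B5}

Trace:
Fixpoint table:
  B0:   IN={a@B1, a@B3, b@B4, c@B2, d@B0, d@B3, e@B4}   OUT={a@B1, a@B3, b@B4, c@B2, d@B0, e@B0}
  B1:   IN={a@B1, a@B3, b@B4, c@B2, d@B0, e@B0}   OUT={a@B1, b@B4, c@B2, d@B0, e@B1}
  B2:   IN={a@B1, b@B4, c@B2, d@B0, e@B1}   OUT={a@B1, b@B4, c@B2, d@B0, e@B1}
  B3:   IN={a@B1, a@B3, b@B4, c@B2, d@B0, d@B3, e@B1, e@B4}   OUT={a@B3, b@B4, c@B2, d@B3, e@B1, e@B4}
  B4:   IN={a@B1, a@B3, b@B4, c@B2, d@B0, d@B3, e@B1, e@B4}   OUT={a@B1, a@B3, b@B4, c@B2, d@B0, d@B3, e@B4}
  B5:   IN={a@B1, a@B3, b@B4, c@B2, d@B0, d@B3, e@B4}   OUT={a@B1, a@B3, b@B5, c@B2, d@B0, d@B3, e@B5, f@B5}
  B6:   IN={a@B1, a@B3, b@B5, c@B2, d@B0, d@B3, e@B5, f@B5}   OUT={a@B1, a@B3, b@B6, c@B6, d@B0, d@B3, e@B5, f@B5}
  B7:   IN={a@B1, a@B3, b@B6, c@B6, d@B0, d@B3, e@B5, f@B5}   OUT={a@B1, a@B3, b@B7, c@B6, d@B0, d@B3, e@B5, f@B5}
  B8:   IN={a@B1, a@B3, b@B7, c@B6, d@B0, d@B3, e@B5, f@B5}   OUT={a@B1, a@B3, b@B8, c@B6, d@B0, d@B3, e@B5, f@B8}
  B9:   IN={a@B1, a@B3, b@B8, c@B6, d@B0, d@B3, e@B5, f@B8}   OUT={a@B1, a@B3, b@B8, c@B6, d@B0, d@B3, e@B9, f@B8}

Merge at B8: IN[B8] = OUT[B7] = {a@B1, a@B3, b@B7, c@B6, d@B0, d@B3, e@B5, f@B5}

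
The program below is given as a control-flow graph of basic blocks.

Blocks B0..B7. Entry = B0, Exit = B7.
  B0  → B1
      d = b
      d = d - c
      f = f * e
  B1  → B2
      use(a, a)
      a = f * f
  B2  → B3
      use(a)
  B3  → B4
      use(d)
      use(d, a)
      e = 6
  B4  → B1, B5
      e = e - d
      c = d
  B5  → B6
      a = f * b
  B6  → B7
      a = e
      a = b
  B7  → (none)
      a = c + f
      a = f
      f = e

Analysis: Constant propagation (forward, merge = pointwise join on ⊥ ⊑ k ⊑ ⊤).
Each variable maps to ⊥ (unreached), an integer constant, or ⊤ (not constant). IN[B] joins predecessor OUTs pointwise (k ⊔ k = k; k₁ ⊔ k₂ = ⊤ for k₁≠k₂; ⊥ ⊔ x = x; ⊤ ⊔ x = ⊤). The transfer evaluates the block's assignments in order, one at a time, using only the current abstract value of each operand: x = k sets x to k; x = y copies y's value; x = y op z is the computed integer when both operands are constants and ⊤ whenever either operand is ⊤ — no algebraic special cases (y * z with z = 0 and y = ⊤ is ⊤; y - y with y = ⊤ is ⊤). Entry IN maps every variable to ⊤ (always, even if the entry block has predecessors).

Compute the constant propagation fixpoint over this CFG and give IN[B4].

Fixpoint table:
  B0:   IN=(all ⊤)   OUT=(all ⊤)
  B1:   IN=(all ⊤)   OUT=(all ⊤)
  B2:   IN=(all ⊤)   OUT=(all ⊤)
  B3:   IN=(all ⊤)   OUT={e:6; rest ⊤}
  B4:   IN={e:6; rest ⊤}   OUT=(all ⊤)
  B5:   IN=(all ⊤)   OUT=(all ⊤)
  B6:   IN=(all ⊤)   OUT=(all ⊤)
  B7:   IN=(all ⊤)   OUT=(all ⊤)

Merge at B4: IN[B4] = OUT[B3] = {a: ⊤, b: ⊤, c: ⊤, d: ⊤, e: 6, f: ⊤}

Answer: {a: ⊤, b: ⊤, c: ⊤, d: ⊤, e: 6, f: ⊤}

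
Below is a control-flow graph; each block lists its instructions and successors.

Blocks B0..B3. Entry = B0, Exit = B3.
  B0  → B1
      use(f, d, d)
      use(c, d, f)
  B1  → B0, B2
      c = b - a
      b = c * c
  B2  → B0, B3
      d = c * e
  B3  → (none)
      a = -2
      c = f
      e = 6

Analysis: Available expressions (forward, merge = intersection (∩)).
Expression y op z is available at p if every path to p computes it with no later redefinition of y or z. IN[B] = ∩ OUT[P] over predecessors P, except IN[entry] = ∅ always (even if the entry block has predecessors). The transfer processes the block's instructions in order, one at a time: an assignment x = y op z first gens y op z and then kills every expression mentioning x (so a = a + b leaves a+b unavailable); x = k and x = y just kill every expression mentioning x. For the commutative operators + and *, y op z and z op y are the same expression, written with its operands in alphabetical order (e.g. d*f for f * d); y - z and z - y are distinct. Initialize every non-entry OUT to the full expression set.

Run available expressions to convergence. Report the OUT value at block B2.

Answer: {c*c, c*e}

Working:
Per-block solution:
  B0: | IN={} | OUT={}
  B1: | IN={} | OUT={c*c}
  B2: | IN={c*c} | OUT={c*c, c*e}
  B3: | IN={c*c, c*e} | OUT={}

Merge at B2: IN[B2] = OUT[B1] = {c*c}
Applying B2's transfer function to that IN value gives OUT[B2] (row B2 above).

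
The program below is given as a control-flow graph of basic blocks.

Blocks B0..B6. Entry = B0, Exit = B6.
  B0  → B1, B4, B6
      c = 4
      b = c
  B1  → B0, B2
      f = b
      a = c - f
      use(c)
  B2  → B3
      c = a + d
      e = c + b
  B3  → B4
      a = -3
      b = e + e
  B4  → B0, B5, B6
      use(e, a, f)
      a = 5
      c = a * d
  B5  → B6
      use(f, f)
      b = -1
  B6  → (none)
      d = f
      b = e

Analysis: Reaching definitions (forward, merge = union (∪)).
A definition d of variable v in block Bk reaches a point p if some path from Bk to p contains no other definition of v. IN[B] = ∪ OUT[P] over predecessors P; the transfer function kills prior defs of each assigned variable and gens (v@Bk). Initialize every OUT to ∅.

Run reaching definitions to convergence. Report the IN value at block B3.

Answer: {a@B1, b@B0, c@B2, e@B2, f@B1}

Trace:
Converged values:
  B0:   IN={a@B1, a@B4, b@B0, b@B3, c@B0, c@B4, e@B2, f@B1}   OUT={a@B1, a@B4, b@B0, c@B0, e@B2, f@B1}
  B1:   IN={a@B1, a@B4, b@B0, c@B0, e@B2, f@B1}   OUT={a@B1, b@B0, c@B0, e@B2, f@B1}
  B2:   IN={a@B1, b@B0, c@B0, e@B2, f@B1}   OUT={a@B1, b@B0, c@B2, e@B2, f@B1}
  B3:   IN={a@B1, b@B0, c@B2, e@B2, f@B1}   OUT={a@B3, b@B3, c@B2, e@B2, f@B1}
  B4:   IN={a@B1, a@B3, a@B4, b@B0, b@B3, c@B0, c@B2, e@B2, f@B1}   OUT={a@B4, b@B0, b@B3, c@B4, e@B2, f@B1}
  B5:   IN={a@B4, b@B0, b@B3, c@B4, e@B2, f@B1}   OUT={a@B4, b@B5, c@B4, e@B2, f@B1}
  B6:   IN={a@B1, a@B4, b@B0, b@B3, b@B5, c@B0, c@B4, e@B2, f@B1}   OUT={a@B1, a@B4, b@B6, c@B0, c@B4, d@B6, e@B2, f@B1}

Merge at B3: IN[B3] = OUT[B2] = {a@B1, b@B0, c@B2, e@B2, f@B1}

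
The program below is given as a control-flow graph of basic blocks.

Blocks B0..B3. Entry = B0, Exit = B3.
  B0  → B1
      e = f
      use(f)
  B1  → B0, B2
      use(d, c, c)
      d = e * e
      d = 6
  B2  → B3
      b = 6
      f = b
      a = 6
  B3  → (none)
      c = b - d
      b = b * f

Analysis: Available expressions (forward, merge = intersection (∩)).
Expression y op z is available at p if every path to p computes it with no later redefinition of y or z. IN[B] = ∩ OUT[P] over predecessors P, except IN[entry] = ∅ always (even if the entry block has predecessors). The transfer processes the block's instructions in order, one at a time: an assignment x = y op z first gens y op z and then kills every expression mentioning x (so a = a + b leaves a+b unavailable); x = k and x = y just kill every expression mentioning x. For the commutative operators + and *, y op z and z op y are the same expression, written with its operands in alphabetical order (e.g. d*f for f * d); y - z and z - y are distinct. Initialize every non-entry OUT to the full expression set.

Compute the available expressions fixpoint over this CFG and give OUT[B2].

Fixpoint table:
  B0:   IN={}   OUT={}
  B1:   IN={}   OUT={e*e}
  B2:   IN={e*e}   OUT={e*e}
  B3:   IN={e*e}   OUT={e*e}

Merge at B2: IN[B2] = OUT[B1] = {e*e}
Applying B2's transfer function to that IN value gives OUT[B2] (row B2 above).

Answer: {e*e}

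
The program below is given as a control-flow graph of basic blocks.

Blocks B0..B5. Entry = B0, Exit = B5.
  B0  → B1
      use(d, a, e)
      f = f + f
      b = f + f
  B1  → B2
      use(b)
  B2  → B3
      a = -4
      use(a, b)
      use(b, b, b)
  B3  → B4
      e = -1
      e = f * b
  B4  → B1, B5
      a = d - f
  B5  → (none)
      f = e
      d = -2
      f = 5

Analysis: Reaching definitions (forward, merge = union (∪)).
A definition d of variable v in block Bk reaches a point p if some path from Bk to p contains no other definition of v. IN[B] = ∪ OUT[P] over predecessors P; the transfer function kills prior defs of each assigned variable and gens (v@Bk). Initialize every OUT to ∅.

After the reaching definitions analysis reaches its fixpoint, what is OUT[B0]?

Answer: {b@B0, f@B0}

Trace:
Fixpoint table:
  B0: | IN={} | OUT={b@B0, f@B0}
  B1: | IN={a@B4, b@B0, e@B3, f@B0} | OUT={a@B4, b@B0, e@B3, f@B0}
  B2: | IN={a@B4, b@B0, e@B3, f@B0} | OUT={a@B2, b@B0, e@B3, f@B0}
  B3: | IN={a@B2, b@B0, e@B3, f@B0} | OUT={a@B2, b@B0, e@B3, f@B0}
  B4: | IN={a@B2, b@B0, e@B3, f@B0} | OUT={a@B4, b@B0, e@B3, f@B0}
  B5: | IN={a@B4, b@B0, e@B3, f@B0} | OUT={a@B4, b@B0, d@B5, e@B3, f@B5}

B0 is the boundary node: IN[B0] = {}
Applying B0's transfer function to that IN value gives OUT[B0] (row B0 above).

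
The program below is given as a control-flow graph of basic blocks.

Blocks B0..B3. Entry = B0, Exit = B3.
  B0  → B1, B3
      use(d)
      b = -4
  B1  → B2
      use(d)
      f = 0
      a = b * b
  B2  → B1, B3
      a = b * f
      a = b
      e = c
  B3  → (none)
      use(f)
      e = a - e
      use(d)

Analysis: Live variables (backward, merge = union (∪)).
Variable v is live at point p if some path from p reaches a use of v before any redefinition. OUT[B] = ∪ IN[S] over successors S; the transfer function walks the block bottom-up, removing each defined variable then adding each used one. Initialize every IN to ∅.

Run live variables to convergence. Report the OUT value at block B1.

Answer: {b, c, d, f}

Trace:
Fixpoint table:
  B0: | IN={a, c, d, e, f} | OUT={a, b, c, d, e, f}
  B1: | IN={b, c, d} | OUT={b, c, d, f}
  B2: | IN={b, c, d, f} | OUT={a, b, c, d, e, f}
  B3: | IN={a, d, e, f} | OUT={}

Merge at B1: OUT[B1] = IN[B2] = {b, c, d, f}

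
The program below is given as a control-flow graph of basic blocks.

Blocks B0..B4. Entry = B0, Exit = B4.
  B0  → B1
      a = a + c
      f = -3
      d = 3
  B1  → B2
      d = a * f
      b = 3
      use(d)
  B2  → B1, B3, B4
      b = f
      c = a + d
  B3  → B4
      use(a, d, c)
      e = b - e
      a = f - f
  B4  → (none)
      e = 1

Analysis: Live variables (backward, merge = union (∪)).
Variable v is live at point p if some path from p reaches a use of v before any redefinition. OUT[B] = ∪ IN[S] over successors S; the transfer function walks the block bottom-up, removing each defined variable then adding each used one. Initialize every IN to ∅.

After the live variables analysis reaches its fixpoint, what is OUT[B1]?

Answer: {a, d, e, f}

Working:
Per-block solution:
  B0:   IN={a, c, e}   OUT={a, e, f}
  B1:   IN={a, e, f}   OUT={a, d, e, f}
  B2:   IN={a, d, e, f}   OUT={a, b, c, d, e, f}
  B3:   IN={a, b, c, d, e, f}   OUT={}
  B4:   IN={}   OUT={}

Merge at B1: OUT[B1] = IN[B2] = {a, d, e, f}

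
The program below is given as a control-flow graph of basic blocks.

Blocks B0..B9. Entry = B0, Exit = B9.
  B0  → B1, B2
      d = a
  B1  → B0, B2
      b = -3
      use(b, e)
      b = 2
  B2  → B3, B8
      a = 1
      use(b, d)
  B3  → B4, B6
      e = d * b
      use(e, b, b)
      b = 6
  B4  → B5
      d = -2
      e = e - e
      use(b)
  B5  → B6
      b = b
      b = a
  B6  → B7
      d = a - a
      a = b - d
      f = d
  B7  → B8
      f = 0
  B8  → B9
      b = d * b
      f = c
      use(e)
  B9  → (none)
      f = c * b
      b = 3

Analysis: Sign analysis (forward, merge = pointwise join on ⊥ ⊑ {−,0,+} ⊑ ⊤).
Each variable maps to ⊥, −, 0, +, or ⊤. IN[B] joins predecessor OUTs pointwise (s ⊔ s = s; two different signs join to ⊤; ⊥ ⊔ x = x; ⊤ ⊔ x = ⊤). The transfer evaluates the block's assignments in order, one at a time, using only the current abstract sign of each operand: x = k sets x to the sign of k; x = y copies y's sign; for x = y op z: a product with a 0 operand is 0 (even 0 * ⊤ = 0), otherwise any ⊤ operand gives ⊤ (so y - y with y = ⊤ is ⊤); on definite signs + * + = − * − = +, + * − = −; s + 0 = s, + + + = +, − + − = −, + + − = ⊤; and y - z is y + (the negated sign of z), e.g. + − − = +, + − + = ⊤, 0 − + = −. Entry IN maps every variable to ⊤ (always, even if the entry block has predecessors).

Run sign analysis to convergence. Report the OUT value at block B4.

Fixpoint table:
  B0:   IN=(all ⊤)   OUT=(all ⊤)
  B1:   IN=(all ⊤)   OUT={b:+; rest ⊤}
  B2:   IN=(all ⊤)   OUT={a:+; rest ⊤}
  B3:   IN={a:+; rest ⊤}   OUT={a:+, b:+; rest ⊤}
  B4:   IN={a:+, b:+; rest ⊤}   OUT={a:+, b:+, d:-; rest ⊤}
  B5:   IN={a:+, b:+, d:-; rest ⊤}   OUT={a:+, b:+, d:-; rest ⊤}
  B6:   IN={a:+, b:+; rest ⊤}   OUT={b:+; rest ⊤}
  B7:   IN={b:+; rest ⊤}   OUT={b:+, f:0; rest ⊤}
  B8:   IN=(all ⊤)   OUT=(all ⊤)
  B9:   IN=(all ⊤)   OUT={b:+; rest ⊤}

Merge at B4: IN[B4] = OUT[B3] = {a: +, b: +, c: ⊤, d: ⊤, e: ⊤, f: ⊤}
Applying B4's transfer function to that IN value gives OUT[B4] (row B4 above).

Answer: {a: +, b: +, c: ⊤, d: -, e: ⊤, f: ⊤}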